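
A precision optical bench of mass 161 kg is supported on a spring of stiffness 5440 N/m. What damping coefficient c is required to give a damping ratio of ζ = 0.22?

412 N·s/m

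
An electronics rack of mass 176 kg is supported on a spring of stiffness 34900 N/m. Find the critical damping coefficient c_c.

c_c = 2√(k·m) = 2√(34900 × 176) = 2 × 2478 = 4957 N·s/m.

4960 N·s/m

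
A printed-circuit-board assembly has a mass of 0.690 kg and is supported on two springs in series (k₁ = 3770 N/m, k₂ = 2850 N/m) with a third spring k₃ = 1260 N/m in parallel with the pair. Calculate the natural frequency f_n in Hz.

10.3 Hz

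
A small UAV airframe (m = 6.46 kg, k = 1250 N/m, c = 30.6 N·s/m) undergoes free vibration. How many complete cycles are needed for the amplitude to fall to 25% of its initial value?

2 cycles

ζ = c/(2√(km)) = 30.6/(2√(1250 × 6.46)) = 30.6/179.7 = 0.1703.
Logarithmic decrement δ = 2πζ/√(1 − ζ²) = 2π × 0.1703/√(1 − 0.0290) = 1.086.
x_n/x₀ = e^(−nδ) ≤ 0.25; take ln: n ≥ ln(1/0.25)/δ = 1.386/1.086 = 1.277.
So 2 complete cycles are required.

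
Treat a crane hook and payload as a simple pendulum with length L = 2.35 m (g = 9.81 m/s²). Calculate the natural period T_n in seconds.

For a simple pendulum ω_n = √(g/L) = √(9.81/2.35) = √4.174 = 2.043 rad/s.
T_n = 2π/ω_n = 6.283/2.043 = 3.075 s.

3.08 s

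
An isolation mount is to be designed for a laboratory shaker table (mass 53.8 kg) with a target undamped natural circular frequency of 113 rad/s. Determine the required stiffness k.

687000 N/m

k = m·ω_n² = 53.8 × 113.0² = 53.8 × 12770 = 687000 N/m.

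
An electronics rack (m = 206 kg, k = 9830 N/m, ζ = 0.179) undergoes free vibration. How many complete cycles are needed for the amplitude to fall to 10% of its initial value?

3 cycles

Logarithmic decrement δ = 2πζ/√(1 − ζ²) = 2π × 0.1790/√(1 − 0.0320) = 1.143.
x_n/x₀ = e^(−nδ) ≤ 0.1; take ln: n ≥ ln(1/0.1)/δ = 2.303/1.143 = 2.014.
So 3 complete cycles are required.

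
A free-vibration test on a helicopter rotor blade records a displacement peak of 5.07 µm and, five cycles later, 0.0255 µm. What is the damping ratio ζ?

Logarithmic decrement δ = (1/n)·ln(x₀/x_n) = (1/5)·ln(5.07/0.0255) = (1/5)·ln(198.8) = 1.058.
ζ = δ/√(4π² + δ²) = 1.058/√(39.48 + 1.12) = 1.058/6.372 = 0.1661.

0.166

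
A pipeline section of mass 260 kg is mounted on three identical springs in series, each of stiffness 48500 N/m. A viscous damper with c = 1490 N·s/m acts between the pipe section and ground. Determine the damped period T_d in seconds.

Series springs: 1/k_eq = 3/48500, so k_eq = 48500/3 = 16170 N/m.
ω_n = √(k_eq/m) = √(16170/260) = 7.885 rad/s.
Critical damping c_c = 2√(k_eq·m) = 2√(16170 × 260) = 4100 N·s/m, so ζ = c/c_c = 1490/4100 = 0.3634.
ω_d = ω_n√(1 − ζ²) = 7.885 × √(1 − 0.132) = 7.346 rad/s.
T_d = 2π/ω_d = 0.8553 s.

0.855 s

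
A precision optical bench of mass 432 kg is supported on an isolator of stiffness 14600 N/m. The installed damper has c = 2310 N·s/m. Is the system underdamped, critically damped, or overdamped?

underdamped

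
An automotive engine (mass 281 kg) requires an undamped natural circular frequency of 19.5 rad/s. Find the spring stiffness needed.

107000 N/m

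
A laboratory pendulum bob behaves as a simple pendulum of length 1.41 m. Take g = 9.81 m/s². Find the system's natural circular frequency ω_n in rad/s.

2.64 rad/s

For a simple pendulum ω_n = √(g/L) = √(9.81/1.41) = √6.957 = 2.638 rad/s.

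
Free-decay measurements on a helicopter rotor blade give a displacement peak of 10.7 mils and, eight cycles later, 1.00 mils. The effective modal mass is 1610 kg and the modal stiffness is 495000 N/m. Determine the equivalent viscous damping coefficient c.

Logarithmic decrement δ = (1/n)·ln(x₀/x_n) = (1/8)·ln(10.7/1.00) = (1/8)·ln(10.70) = 0.2963.
ζ = δ/√(4π² + δ²) = 0.2963/√(39.48 + 0.0878) = 0.2963/6.290 = 0.04710.
c = ζ · 2√(km) = 0.04710 × 2√(495000 × 1610) = 0.04710 × 56460 = 2659 N·s/m.

2660 N·s/m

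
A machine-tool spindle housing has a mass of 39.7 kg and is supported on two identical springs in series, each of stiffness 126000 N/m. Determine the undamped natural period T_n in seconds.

0.158 s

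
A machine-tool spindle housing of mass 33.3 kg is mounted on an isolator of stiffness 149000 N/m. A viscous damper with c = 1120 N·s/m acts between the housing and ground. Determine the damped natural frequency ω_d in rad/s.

ω_n = √(k/m) = √(149000/33.3) = 66.89 rad/s.
Critical damping c_c = 2√(k·m) = 2√(149000 × 33.3) = 4455 N·s/m, so ζ = c/c_c = 1120/4455 = 0.2514.
ω_d = ω_n√(1 − ζ²) = 66.89 × √(1 − 0.0632) = 64.74 rad/s.

64.7 rad/s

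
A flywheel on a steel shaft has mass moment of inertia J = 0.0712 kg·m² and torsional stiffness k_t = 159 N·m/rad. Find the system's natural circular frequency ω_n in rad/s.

ω_n = √(k_t/J) = √(159/0.0712) = √2233 = 47.26 rad/s.

47.3 rad/s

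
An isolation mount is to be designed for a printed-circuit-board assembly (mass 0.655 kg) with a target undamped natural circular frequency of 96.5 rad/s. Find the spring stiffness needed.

k = m·ω_n² = 0.655 × 96.50² = 0.655 × 9312 = 6100 N/m.

6100 N/m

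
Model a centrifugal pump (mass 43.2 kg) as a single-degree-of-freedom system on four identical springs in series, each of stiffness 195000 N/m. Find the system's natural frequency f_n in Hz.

5.35 Hz

Series springs: 1/k_eq = 4/195000, so k_eq = 195000/4 = 48750 N/m.
ω_n = √(k_eq/m) = √(48750/43.2) = √1128 = 33.59 rad/s.
f_n = ω_n/(2π) = 33.59/6.283 = 5.346 Hz.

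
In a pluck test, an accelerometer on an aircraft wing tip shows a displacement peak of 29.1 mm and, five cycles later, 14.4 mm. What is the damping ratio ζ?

0.0224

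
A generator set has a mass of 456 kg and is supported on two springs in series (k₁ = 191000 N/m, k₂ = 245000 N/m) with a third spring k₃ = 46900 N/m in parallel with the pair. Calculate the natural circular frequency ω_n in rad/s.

Series pair: k_s = k₁k₂/(k₁+k₂) = (191000)(245000)/(191000 + 245000) = 107300 N/m. In parallel with k₃: k_eq = 107300 + 46900 = 154200 N/m.
ω_n = √(k_eq/m) = √(154200/456) = √338.2 = 18.39 rad/s.

18.4 rad/s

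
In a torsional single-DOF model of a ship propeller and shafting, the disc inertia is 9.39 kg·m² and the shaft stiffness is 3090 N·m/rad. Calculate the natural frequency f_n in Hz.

ω_n = √(k_t/J) = √(3090/9.39) = √329.1 = 18.14 rad/s.
f_n = ω_n/(2π) = 18.14/6.283 = 2.887 Hz.

2.89 Hz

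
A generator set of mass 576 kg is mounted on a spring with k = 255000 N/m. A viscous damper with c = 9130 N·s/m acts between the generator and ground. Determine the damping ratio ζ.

0.377

ω_n = √(k/m) = √(255000/576) = 21.04 rad/s.
Critical damping c_c = 2√(k·m) = 2√(255000 × 576) = 24240 N·s/m, so ζ = c/c_c = 9130/24240 = 0.3767.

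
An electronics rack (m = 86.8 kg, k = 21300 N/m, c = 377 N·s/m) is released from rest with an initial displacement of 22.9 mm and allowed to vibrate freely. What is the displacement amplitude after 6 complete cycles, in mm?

0.117 mm

ζ = c/(2√(km)) = 377/(2√(21300 × 86.8)) = 377/2719 = 0.1386.
Logarithmic decrement δ = 2πζ/√(1 − ζ²) = 2π × 0.1386/√(1 − 0.0192) = 0.8795.
After n cycles, x_n/x₀ = e^(−nδ), so x_6 = 22.9 × e^(−6 × 0.8795) = 22.9 × 0.005107 = 0.1169 mm.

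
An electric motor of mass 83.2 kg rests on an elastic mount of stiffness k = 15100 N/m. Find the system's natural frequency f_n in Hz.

ω_n = √(k/m) = √(15100/83.2) = √181.5 = 13.47 rad/s.
f_n = ω_n/(2π) = 13.47/6.283 = 2.144 Hz.

2.14 Hz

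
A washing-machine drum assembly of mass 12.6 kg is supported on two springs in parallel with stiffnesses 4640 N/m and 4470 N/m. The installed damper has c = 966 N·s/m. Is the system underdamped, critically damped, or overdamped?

overdamped

Parallel springs add: k_eq = 4640 + 4470 = 9110 N/m.
c_c = 2√(k_eq·m) = 677.6 N·s/m; ζ = c/c_c = 966/677.6 = 1.43.
Since ζ > 1 the system is overdamped.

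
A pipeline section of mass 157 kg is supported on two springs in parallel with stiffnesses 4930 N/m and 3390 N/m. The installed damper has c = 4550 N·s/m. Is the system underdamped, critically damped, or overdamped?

overdamped

Parallel springs add: k_eq = 4930 + 3390 = 8320 N/m.
c_c = 2√(k_eq·m) = 2286 N·s/m; ζ = c/c_c = 4550/2286 = 1.99.
Since ζ > 1 the system is overdamped.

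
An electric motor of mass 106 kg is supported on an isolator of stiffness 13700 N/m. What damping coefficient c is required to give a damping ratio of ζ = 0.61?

1470 N·s/m

c_c = 2√(k·m) = 2√(13700 × 106) = 2410 N·s/m.
c = ζ·c_c = 0.61 × 2410 = 1470 N·s/m.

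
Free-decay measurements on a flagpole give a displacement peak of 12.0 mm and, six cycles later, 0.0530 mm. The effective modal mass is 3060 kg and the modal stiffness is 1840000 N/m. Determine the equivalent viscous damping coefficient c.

21400 N·s/m

Logarithmic decrement δ = (1/n)·ln(x₀/x_n) = (1/6)·ln(12.0/0.0530) = (1/6)·ln(226.4) = 0.9037.
ζ = δ/√(4π² + δ²) = 0.9037/√(39.48 + 0.817) = 0.9037/6.348 = 0.1424.
c = ζ · 2√(km) = 0.1424 × 2√(1840000 × 3060) = 0.1424 × 150100 = 21370 N·s/m.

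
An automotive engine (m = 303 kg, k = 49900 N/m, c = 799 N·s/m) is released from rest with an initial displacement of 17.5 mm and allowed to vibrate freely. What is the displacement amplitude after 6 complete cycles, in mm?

0.356 mm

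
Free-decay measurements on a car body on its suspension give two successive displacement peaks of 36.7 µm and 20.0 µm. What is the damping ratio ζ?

0.0962

Logarithmic decrement δ = (1/n)·ln(x₀/x_n) = (1/1)·ln(36.7/20.0) = (1/1)·ln(1.835) = 0.6070.
ζ = δ/√(4π² + δ²) = 0.6070/√(39.48 + 0.369) = 0.6070/6.312 = 0.09617.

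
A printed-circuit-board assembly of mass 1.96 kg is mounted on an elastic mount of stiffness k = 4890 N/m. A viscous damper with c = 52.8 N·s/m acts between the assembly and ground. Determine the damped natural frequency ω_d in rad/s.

48.1 rad/s

ω_n = √(k/m) = √(4890/1.96) = 49.95 rad/s.
Critical damping c_c = 2√(k·m) = 2√(4890 × 1.96) = 195.8 N·s/m, so ζ = c/c_c = 52.8/195.8 = 0.2697.
ω_d = ω_n√(1 − ζ²) = 49.95 × √(1 − 0.0727) = 48.10 rad/s.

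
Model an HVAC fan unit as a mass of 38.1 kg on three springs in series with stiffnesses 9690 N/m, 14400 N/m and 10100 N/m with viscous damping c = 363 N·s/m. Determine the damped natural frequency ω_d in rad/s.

Series springs: 1/k_eq = 1/9690 + 1/14400 + 1/10100 = 0.0002717, so k_eq = 3681 N/m.
ω_n = √(k_eq/m) = √(3681/38.1) = 9.829 rad/s.
Critical damping c_c = 2√(k_eq·m) = 2√(3681 × 38.1) = 749.0 N·s/m, so ζ = c/c_c = 363/749.0 = 0.4846.
ω_d = ω_n√(1 − ζ²) = 9.829 × √(1 − 0.235) = 8.598 rad/s.

8.60 rad/s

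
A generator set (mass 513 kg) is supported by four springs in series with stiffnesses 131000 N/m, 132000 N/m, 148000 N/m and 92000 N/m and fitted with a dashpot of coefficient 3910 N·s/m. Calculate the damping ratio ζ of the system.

0.495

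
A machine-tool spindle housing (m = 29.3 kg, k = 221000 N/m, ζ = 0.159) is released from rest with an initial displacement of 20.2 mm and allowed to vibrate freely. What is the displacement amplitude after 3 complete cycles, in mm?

0.970 mm

Logarithmic decrement δ = 2πζ/√(1 − ζ²) = 2π × 0.1590/√(1 − 0.0253) = 1.012.
After n cycles, x_n/x₀ = e^(−nδ), so x_3 = 20.2 × e^(−3 × 1.012) = 20.2 × 0.04804 = 0.9704 mm.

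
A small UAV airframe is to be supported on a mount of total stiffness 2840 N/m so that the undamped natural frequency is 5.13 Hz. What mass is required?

2.73 kg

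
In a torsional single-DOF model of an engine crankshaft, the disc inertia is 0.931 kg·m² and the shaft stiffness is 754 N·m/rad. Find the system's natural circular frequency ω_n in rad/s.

ω_n = √(k_t/J) = √(754/0.931) = √809.9 = 28.46 rad/s.

28.5 rad/s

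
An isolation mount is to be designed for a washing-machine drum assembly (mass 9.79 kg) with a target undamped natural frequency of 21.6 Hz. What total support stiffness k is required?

180000 N/m

ω_n = 2πf_n = 2π × 21.6 = 135.7 rad/s.
k = m·ω_n² = 9.79 × 135.7² = 9.79 × 18420 = 180300 N/m.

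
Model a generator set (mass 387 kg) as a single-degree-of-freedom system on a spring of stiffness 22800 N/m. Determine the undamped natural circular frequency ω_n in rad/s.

ω_n = √(k/m) = √(22800/387) = √58.91 = 7.676 rad/s.

7.68 rad/s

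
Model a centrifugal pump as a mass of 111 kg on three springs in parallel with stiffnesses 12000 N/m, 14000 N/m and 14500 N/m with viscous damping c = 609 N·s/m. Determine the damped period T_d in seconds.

0.332 s

Parallel springs add: k_eq = 12000 + 14000 + 14500 = 40500 N/m.
ω_n = √(k_eq/m) = √(40500/111) = 19.10 rad/s.
Critical damping c_c = 2√(k_eq·m) = 2√(40500 × 111) = 4241 N·s/m, so ζ = c/c_c = 609/4241 = 0.1436.
ω_d = ω_n√(1 − ζ²) = 19.10 × √(1 − 0.0206) = 18.90 rad/s.
T_d = 2π/ω_d = 0.3324 s.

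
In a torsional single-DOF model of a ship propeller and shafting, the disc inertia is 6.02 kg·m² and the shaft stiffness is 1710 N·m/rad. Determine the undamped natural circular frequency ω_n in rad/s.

16.9 rad/s

ω_n = √(k_t/J) = √(1710/6.02) = √284.1 = 16.85 rad/s.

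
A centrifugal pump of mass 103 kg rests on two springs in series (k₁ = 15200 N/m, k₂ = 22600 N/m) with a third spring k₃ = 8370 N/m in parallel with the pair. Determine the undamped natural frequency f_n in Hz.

2.07 Hz

Series pair: k_s = k₁k₂/(k₁+k₂) = (15200)(22600)/(15200 + 22600) = 9088 N/m. In parallel with k₃: k_eq = 9088 + 8370 = 17460 N/m.
ω_n = √(k_eq/m) = √(17460/103) = √169.5 = 13.02 rad/s.
f_n = ω_n/(2π) = 13.02/6.283 = 2.072 Hz.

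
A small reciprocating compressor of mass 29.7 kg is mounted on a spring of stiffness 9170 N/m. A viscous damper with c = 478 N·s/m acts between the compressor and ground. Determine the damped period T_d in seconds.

ω_n = √(k/m) = √(9170/29.7) = 17.57 rad/s.
Critical damping c_c = 2√(k·m) = 2√(9170 × 29.7) = 1044 N·s/m, so ζ = c/c_c = 478/1044 = 0.4580.
ω_d = ω_n√(1 − ζ²) = 17.57 × √(1 − 0.210) = 15.62 rad/s.
T_d = 2π/ω_d = 0.4022 s.

0.402 s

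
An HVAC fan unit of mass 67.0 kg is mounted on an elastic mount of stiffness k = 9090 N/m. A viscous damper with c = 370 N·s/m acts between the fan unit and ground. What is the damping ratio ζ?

0.237

ω_n = √(k/m) = √(9090/67.0) = 11.65 rad/s.
Critical damping c_c = 2√(k·m) = 2√(9090 × 67.0) = 1561 N·s/m, so ζ = c/c_c = 370/1561 = 0.2371.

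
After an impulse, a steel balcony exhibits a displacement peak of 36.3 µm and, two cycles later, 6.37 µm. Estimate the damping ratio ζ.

0.137

Logarithmic decrement δ = (1/n)·ln(x₀/x_n) = (1/2)·ln(36.3/6.37) = (1/2)·ln(5.699) = 0.8701.
ζ = δ/√(4π² + δ²) = 0.8701/√(39.48 + 0.757) = 0.8701/6.343 = 0.1372.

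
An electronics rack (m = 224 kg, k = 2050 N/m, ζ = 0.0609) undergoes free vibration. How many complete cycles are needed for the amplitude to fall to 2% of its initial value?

11 cycles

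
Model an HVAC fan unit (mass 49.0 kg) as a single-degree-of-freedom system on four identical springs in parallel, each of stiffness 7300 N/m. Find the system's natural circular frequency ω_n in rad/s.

24.4 rad/s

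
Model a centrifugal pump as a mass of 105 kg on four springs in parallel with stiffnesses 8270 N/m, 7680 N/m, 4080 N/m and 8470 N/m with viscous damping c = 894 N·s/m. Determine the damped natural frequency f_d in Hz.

Parallel springs add: k_eq = 8270 + 7680 + 4080 + 8470 = 28500 N/m.
ω_n = √(k_eq/m) = √(28500/105) = 16.48 rad/s.
Critical damping c_c = 2√(k_eq·m) = 2√(28500 × 105) = 3460 N·s/m, so ζ = c/c_c = 894/3460 = 0.2584.
ω_d = ω_n√(1 − ζ²) = 16.48 × √(1 − 0.0668) = 15.92 rad/s.
f_d = ω_d/(2π) = 2.533 Hz.

2.53 Hz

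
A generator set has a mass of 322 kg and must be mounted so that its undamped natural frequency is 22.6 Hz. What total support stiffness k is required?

6490000 N/m

ω_n = 2πf_n = 2π × 22.6 = 142.0 rad/s.
k = m·ω_n² = 322 × 142.0² = 322 × 20160 = 6493000 N/m.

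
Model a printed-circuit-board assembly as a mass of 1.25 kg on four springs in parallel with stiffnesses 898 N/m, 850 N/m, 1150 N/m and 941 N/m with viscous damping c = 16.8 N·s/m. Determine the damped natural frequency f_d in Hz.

8.76 Hz

Parallel springs add: k_eq = 898 + 850 + 1150 + 941 = 3839 N/m.
ω_n = √(k_eq/m) = √(3839/1.25) = 55.42 rad/s.
Critical damping c_c = 2√(k_eq·m) = 2√(3839 × 1.25) = 138.5 N·s/m, so ζ = c/c_c = 16.8/138.5 = 0.1213.
ω_d = ω_n√(1 − ζ²) = 55.42 × √(1 − 0.0147) = 55.01 rad/s.
f_d = ω_d/(2π) = 8.755 Hz.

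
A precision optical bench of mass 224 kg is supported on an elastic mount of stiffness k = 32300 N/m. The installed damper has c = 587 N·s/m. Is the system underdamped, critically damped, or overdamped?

underdamped

c_c = 2√(k·m) = 5380 N·s/m; ζ = c/c_c = 587/5380 = 0.109.
Since ζ < 1 the system is underdamped.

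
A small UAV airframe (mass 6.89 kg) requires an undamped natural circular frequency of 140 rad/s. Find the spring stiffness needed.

k = m·ω_n² = 6.89 × 140.0² = 6.89 × 19600 = 135000 N/m.

135000 N/m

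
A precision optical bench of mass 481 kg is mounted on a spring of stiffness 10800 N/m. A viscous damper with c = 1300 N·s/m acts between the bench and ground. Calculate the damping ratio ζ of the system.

0.285

ω_n = √(k/m) = √(10800/481) = 4.738 rad/s.
Critical damping c_c = 2√(k·m) = 2√(10800 × 481) = 4558 N·s/m, so ζ = c/c_c = 1300/4558 = 0.2852.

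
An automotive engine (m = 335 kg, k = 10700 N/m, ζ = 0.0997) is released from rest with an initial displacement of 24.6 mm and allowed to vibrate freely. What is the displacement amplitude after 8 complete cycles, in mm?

0.160 mm

Logarithmic decrement δ = 2πζ/√(1 − ζ²) = 2π × 0.09970/√(1 − 0.00994) = 0.6296.
After n cycles, x_n/x₀ = e^(−nδ), so x_8 = 24.6 × e^(−8 × 0.6296) = 24.6 × 0.006496 = 0.1598 mm.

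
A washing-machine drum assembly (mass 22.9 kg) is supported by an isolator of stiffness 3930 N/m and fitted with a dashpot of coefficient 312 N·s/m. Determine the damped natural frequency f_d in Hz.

1.78 Hz

ω_n = √(k/m) = √(3930/22.9) = 13.10 rad/s.
Critical damping c_c = 2√(k·m) = 2√(3930 × 22.9) = 600.0 N·s/m, so ζ = c/c_c = 312/600.0 = 0.5200.
ω_d = ω_n√(1 − ζ²) = 13.10 × √(1 − 0.270) = 11.19 rad/s.
f_d = ω_d/(2π) = 1.781 Hz.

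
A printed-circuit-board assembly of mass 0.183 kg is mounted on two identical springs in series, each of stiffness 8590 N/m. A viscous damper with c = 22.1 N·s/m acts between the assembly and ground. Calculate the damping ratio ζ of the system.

Series springs: 1/k_eq = 2/8590, so k_eq = 8590/2 = 4295 N/m.
ω_n = √(k_eq/m) = √(4295/0.183) = 153.2 rad/s.
Critical damping c_c = 2√(k_eq·m) = 2√(4295 × 0.183) = 56.07 N·s/m, so ζ = c/c_c = 22.1/56.07 = 0.3941.

0.394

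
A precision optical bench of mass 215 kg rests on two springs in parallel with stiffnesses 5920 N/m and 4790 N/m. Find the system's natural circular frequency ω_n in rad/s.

7.06 rad/s

Parallel springs add: k_eq = 5920 + 4790 = 10710 N/m.
ω_n = √(k_eq/m) = √(10710/215) = √49.81 = 7.058 rad/s.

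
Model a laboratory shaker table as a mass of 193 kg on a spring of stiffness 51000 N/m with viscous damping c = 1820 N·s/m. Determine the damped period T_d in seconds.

ω_n = √(k/m) = √(51000/193) = 16.26 rad/s.
Critical damping c_c = 2√(k·m) = 2√(51000 × 193) = 6275 N·s/m, so ζ = c/c_c = 1820/6275 = 0.2901.
ω_d = ω_n√(1 − ζ²) = 16.26 × √(1 − 0.0841) = 15.56 rad/s.
T_d = 2π/ω_d = 0.4039 s.

0.404 s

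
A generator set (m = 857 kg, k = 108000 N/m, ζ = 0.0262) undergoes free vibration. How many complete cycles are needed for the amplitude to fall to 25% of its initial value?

9 cycles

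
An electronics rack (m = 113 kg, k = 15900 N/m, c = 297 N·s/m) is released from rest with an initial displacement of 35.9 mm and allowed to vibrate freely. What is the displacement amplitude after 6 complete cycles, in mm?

0.537 mm

ζ = c/(2√(km)) = 297/(2√(15900 × 113)) = 297/2681 = 0.1108.
Logarithmic decrement δ = 2πζ/√(1 − ζ²) = 2π × 0.1108/√(1 − 0.0123) = 0.7004.
After n cycles, x_n/x₀ = e^(−nδ), so x_6 = 35.9 × e^(−6 × 0.7004) = 35.9 × 0.01496 = 0.5370 mm.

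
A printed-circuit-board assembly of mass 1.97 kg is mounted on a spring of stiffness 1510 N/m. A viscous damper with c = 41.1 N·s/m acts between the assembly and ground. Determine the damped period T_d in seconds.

0.245 s

ω_n = √(k/m) = √(1510/1.97) = 27.69 rad/s.
Critical damping c_c = 2√(k·m) = 2√(1510 × 1.97) = 109.1 N·s/m, so ζ = c/c_c = 41.1/109.1 = 0.3768.
ω_d = ω_n√(1 − ζ²) = 27.69 × √(1 − 0.142) = 25.65 rad/s.
T_d = 2π/ω_d = 0.2450 s.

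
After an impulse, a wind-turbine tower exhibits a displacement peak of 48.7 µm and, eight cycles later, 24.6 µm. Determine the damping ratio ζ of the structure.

Logarithmic decrement δ = (1/n)·ln(x₀/x_n) = (1/8)·ln(48.7/24.6) = (1/8)·ln(1.980) = 0.08537.
ζ = δ/√(4π² + δ²) = 0.08537/√(39.48 + 0.00729) = 0.08537/6.284 = 0.01359.

0.0136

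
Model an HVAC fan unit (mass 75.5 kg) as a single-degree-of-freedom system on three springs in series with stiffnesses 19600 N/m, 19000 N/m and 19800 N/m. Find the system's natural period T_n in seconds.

Series springs: 1/k_eq = 1/19600 + 1/19000 + 1/19800 = 0.0001542, so k_eq = 6487 N/m.
ω_n = √(k_eq/m) = √(6487/75.5) = √85.92 = 9.269 rad/s.
T_n = 2π/ω_n = 6.283/9.269 = 0.6779 s.

0.678 s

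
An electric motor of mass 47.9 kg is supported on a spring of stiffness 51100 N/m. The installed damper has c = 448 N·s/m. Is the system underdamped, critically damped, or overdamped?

underdamped

c_c = 2√(k·m) = 3129 N·s/m; ζ = c/c_c = 448/3129 = 0.143.
Since ζ < 1 the system is underdamped.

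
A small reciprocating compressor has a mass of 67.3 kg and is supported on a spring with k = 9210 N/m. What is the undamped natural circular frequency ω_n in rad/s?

ω_n = √(k/m) = √(9210/67.3) = √136.8 = 11.70 rad/s.

11.7 rad/s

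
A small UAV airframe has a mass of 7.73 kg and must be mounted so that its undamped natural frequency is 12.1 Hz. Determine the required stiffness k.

ω_n = 2πf_n = 2π × 12.1 = 76.03 rad/s.
k = m·ω_n² = 7.73 × 76.03² = 7.73 × 5780 = 44680 N/m.

44700 N/m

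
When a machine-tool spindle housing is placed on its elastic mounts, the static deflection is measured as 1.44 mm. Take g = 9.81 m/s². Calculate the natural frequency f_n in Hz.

13.1 Hz

ω_n = √(g/δ_st) = √(9.81/0.00144) = √6813 = 82.54 rad/s.
f_n = ω_n/(2π) = 82.54/6.283 = 13.14 Hz.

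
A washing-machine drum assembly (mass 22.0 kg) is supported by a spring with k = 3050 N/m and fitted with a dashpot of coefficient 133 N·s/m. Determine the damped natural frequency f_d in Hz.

1.81 Hz

ω_n = √(k/m) = √(3050/22.0) = 11.77 rad/s.
Critical damping c_c = 2√(k·m) = 2√(3050 × 22.0) = 518.1 N·s/m, so ζ = c/c_c = 133/518.1 = 0.2567.
ω_d = ω_n√(1 − ζ²) = 11.77 × √(1 − 0.0659) = 11.38 rad/s.
f_d = ω_d/(2π) = 1.811 Hz.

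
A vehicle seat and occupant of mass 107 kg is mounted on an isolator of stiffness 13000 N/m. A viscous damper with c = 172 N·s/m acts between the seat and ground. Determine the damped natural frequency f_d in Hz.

1.75 Hz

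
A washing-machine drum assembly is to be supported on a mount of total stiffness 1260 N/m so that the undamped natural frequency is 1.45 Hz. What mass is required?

15.2 kg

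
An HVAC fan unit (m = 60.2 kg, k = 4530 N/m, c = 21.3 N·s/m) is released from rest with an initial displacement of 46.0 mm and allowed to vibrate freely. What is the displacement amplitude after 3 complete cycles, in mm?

ζ = c/(2√(km)) = 21.3/(2√(4530 × 60.2)) = 21.3/1044 = 0.02039.
Logarithmic decrement δ = 2πζ/√(1 − ζ²) = 2π × 0.02039/√(1 − 0.000416) = 0.1282.
After n cycles, x_n/x₀ = e^(−nδ), so x_3 = 46.0 × e^(−3 × 0.1282) = 46.0 × 0.6808 = 31.32 mm.

31.3 mm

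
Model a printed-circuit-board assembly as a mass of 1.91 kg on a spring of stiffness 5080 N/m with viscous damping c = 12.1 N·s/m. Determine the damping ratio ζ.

ω_n = √(k/m) = √(5080/1.91) = 51.57 rad/s.
Critical damping c_c = 2√(k·m) = 2√(5080 × 1.91) = 197.0 N·s/m, so ζ = c/c_c = 12.1/197.0 = 0.06142.

0.0614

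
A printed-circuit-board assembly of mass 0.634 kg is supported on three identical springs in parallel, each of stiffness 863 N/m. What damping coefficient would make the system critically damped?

81.0 N·s/m

Parallel springs add: k_eq = 3 × 863 = 2589 N/m.
c_c = 2√(k_eq·m) = 2√(2589 × 0.634) = 2 × 40.51 = 81.03 N·s/m.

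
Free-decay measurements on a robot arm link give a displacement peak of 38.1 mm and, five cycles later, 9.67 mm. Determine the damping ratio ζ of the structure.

Logarithmic decrement δ = (1/n)·ln(x₀/x_n) = (1/5)·ln(38.1/9.67) = (1/5)·ln(3.940) = 0.2742.
ζ = δ/√(4π² + δ²) = 0.2742/√(39.48 + 0.0752) = 0.2742/6.289 = 0.04360.

0.0436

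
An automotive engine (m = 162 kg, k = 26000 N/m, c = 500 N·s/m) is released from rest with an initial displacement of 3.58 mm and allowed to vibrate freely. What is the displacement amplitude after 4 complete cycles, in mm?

0.164 mm

ζ = c/(2√(km)) = 500/(2√(26000 × 162)) = 500/4105 = 0.1218.
Logarithmic decrement δ = 2πζ/√(1 − ζ²) = 2π × 0.1218/√(1 − 0.0148) = 0.7711.
After n cycles, x_n/x₀ = e^(−nδ), so x_4 = 3.58 × e^(−4 × 0.7711) = 3.58 × 0.04575 = 0.1638 mm.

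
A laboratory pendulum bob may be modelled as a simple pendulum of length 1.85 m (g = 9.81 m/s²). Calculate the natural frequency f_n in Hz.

For a simple pendulum ω_n = √(g/L) = √(9.81/1.85) = √5.303 = 2.303 rad/s.
f_n = ω_n/(2π) = 2.303/6.283 = 0.3665 Hz.

0.366 Hz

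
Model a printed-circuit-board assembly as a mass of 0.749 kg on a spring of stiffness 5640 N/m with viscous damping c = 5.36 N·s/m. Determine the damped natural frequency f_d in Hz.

ω_n = √(k/m) = √(5640/0.749) = 86.78 rad/s.
Critical damping c_c = 2√(k·m) = 2√(5640 × 0.749) = 130.0 N·s/m, so ζ = c/c_c = 5.36/130.0 = 0.04123.
ω_d = ω_n√(1 − ζ²) = 86.78 × √(1 − 0.00170) = 86.70 rad/s.
f_d = ω_d/(2π) = 13.80 Hz.

13.8 Hz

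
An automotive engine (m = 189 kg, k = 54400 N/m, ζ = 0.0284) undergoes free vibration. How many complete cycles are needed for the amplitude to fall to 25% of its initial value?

Logarithmic decrement δ = 2πζ/√(1 − ζ²) = 2π × 0.02840/√(1 − 0.000807) = 0.1785.
x_n/x₀ = e^(−nδ) ≤ 0.25; take ln: n ≥ ln(1/0.25)/δ = 1.386/0.1785 = 7.766.
So 8 complete cycles are required.

8 cycles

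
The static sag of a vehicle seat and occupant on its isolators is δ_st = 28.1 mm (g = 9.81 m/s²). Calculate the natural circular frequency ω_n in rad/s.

18.7 rad/s

ω_n = √(g/δ_st) = √(9.81/0.0281) = √349.1 = 18.68 rad/s.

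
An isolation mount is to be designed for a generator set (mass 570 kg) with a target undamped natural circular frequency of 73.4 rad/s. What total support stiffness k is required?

k = m·ω_n² = 570 × 73.40² = 570 × 5388 = 3071000 N/m.

3070000 N/m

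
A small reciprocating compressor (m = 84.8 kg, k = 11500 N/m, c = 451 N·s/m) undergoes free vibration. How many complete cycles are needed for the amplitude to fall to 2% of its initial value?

3 cycles

ζ = c/(2√(km)) = 451/(2√(11500 × 84.8)) = 451/1975 = 0.2283.
Logarithmic decrement δ = 2πζ/√(1 − ζ²) = 2π × 0.2283/√(1 − 0.0521) = 1.474.
x_n/x₀ = e^(−nδ) ≤ 0.02; take ln: n ≥ ln(1/0.02)/δ = 3.912/1.474 = 2.655.
So 3 complete cycles are required.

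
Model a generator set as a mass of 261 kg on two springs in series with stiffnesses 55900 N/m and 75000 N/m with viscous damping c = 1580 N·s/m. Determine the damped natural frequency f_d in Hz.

Series springs: 1/k_eq = 1/55900 + 1/75000 = 3.122×10^-5, so k_eq = 32030 N/m.
ω_n = √(k_eq/m) = √(32030/261) = 11.08 rad/s.
Critical damping c_c = 2√(k_eq·m) = 2√(32030 × 261) = 5783 N·s/m, so ζ = c/c_c = 1580/5783 = 0.2732.
ω_d = ω_n√(1 − ζ²) = 11.08 × √(1 − 0.0747) = 10.66 rad/s.
f_d = ω_d/(2π) = 1.696 Hz.

1.70 Hz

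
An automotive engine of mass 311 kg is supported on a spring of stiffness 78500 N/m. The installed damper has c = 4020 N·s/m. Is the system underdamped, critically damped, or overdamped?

c_c = 2√(k·m) = 9882 N·s/m; ζ = c/c_c = 4020/9882 = 0.407.
Since ζ < 1 the system is underdamped.

underdamped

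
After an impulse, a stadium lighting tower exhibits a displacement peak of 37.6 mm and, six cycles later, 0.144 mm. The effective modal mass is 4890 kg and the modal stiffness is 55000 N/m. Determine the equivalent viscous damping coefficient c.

Logarithmic decrement δ = (1/n)·ln(x₀/x_n) = (1/6)·ln(37.6/0.144) = (1/6)·ln(261.1) = 0.9275.
ζ = δ/√(4π² + δ²) = 0.9275/√(39.48 + 0.860) = 0.9275/6.351 = 0.1460.
c = ζ · 2√(km) = 0.1460 × 2√(55000 × 4890) = 0.1460 × 32800 = 4790 N·s/m.

4790 N·s/m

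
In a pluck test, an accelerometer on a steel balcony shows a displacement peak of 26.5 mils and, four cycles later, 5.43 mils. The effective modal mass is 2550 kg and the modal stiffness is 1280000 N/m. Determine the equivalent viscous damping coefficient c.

7190 N·s/m

Logarithmic decrement δ = (1/n)·ln(x₀/x_n) = (1/4)·ln(26.5/5.43) = (1/4)·ln(4.880) = 0.3963.
ζ = δ/√(4π² + δ²) = 0.3963/√(39.48 + 0.157) = 0.3963/6.296 = 0.06295.
c = ζ · 2√(km) = 0.06295 × 2√(1280000 × 2550) = 0.06295 × 114300 = 7193 N·s/m.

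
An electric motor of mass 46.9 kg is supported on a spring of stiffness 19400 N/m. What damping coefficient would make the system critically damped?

c_c = 2√(k·m) = 2√(19400 × 46.9) = 2 × 953.9 = 1908 N·s/m.

1910 N·s/m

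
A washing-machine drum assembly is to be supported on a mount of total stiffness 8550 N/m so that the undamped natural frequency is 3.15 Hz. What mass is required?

ω_n = 2πf_n = 2π × 3.15 = 19.79 rad/s.
m = k/ω_n² = 8550/19.79² = 8550/391.7 = 21.83 kg.

21.8 kg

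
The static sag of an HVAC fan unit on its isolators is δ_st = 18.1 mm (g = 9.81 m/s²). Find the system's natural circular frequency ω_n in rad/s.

ω_n = √(g/δ_st) = √(9.81/0.0181) = √542.0 = 23.28 rad/s.

23.3 rad/s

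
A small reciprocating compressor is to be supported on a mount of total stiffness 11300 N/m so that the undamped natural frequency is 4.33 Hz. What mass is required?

ω_n = 2πf_n = 2π × 4.33 = 27.21 rad/s.
m = k/ω_n² = 11300/27.21² = 11300/740.2 = 15.27 kg.

15.3 kg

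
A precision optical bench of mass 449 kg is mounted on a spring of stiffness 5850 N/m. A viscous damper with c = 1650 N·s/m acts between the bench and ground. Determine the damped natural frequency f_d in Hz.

0.494 Hz

ω_n = √(k/m) = √(5850/449) = 3.610 rad/s.
Critical damping c_c = 2√(k·m) = 2√(5850 × 449) = 3241 N·s/m, so ζ = c/c_c = 1650/3241 = 0.5090.
ω_d = ω_n√(1 − ζ²) = 3.610 × √(1 − 0.259) = 3.107 rad/s.
f_d = ω_d/(2π) = 0.4945 Hz.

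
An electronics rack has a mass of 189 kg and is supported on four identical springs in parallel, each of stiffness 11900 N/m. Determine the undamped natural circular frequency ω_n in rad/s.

Parallel springs add: k_eq = 4 × 11900 = 47600 N/m.
ω_n = √(k_eq/m) = √(47600/189) = √251.9 = 15.87 rad/s.

15.9 rad/s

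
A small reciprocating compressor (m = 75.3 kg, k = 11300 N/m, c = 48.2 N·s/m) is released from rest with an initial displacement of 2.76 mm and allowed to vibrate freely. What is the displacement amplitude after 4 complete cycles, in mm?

1.43 mm

ζ = c/(2√(km)) = 48.2/(2√(11300 × 75.3)) = 48.2/1845 = 0.02613.
Logarithmic decrement δ = 2πζ/√(1 − ζ²) = 2π × 0.02613/√(1 − 0.000683) = 0.1642.
After n cycles, x_n/x₀ = e^(−nδ), so x_4 = 2.76 × e^(−4 × 0.1642) = 2.76 × 0.5185 = 1.431 mm.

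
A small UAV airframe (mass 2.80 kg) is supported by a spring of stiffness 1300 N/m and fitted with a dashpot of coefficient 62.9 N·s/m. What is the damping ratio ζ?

0.521

ω_n = √(k/m) = √(1300/2.80) = 21.55 rad/s.
Critical damping c_c = 2√(k·m) = 2√(1300 × 2.80) = 120.7 N·s/m, so ζ = c/c_c = 62.9/120.7 = 0.5213.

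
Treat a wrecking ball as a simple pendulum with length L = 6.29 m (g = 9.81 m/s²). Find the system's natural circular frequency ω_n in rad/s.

For a simple pendulum ω_n = √(g/L) = √(9.81/6.29) = √1.560 = 1.249 rad/s.

1.25 rad/s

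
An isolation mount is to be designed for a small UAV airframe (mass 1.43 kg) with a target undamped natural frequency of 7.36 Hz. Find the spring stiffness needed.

3060 N/m

ω_n = 2πf_n = 2π × 7.36 = 46.24 rad/s.
k = m·ω_n² = 1.43 × 46.24² = 1.43 × 2139 = 3058 N/m.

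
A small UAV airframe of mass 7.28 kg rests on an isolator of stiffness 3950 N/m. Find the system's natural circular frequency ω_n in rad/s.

23.3 rad/s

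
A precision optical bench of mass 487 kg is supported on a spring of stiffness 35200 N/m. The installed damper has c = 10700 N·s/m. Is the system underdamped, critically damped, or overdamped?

c_c = 2√(k·m) = 8281 N·s/m; ζ = c/c_c = 10700/8281 = 1.29.
Since ζ > 1 the system is overdamped.

overdamped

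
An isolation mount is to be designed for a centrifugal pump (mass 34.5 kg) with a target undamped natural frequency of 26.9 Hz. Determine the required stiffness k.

986000 N/m

ω_n = 2πf_n = 2π × 26.9 = 169.0 rad/s.
k = m·ω_n² = 34.5 × 169.0² = 34.5 × 28570 = 985600 N/m.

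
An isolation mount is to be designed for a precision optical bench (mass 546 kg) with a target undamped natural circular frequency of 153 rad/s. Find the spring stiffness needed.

k = m·ω_n² = 546 × 153.0² = 546 × 23410 = 12780000 N/m.

12800000 N/m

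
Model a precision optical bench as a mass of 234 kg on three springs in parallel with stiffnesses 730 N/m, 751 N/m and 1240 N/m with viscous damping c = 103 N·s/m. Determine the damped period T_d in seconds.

Parallel springs add: k_eq = 730 + 751 + 1240 = 2721 N/m.
ω_n = √(k_eq/m) = √(2721/234) = 3.410 rad/s.
Critical damping c_c = 2√(k_eq·m) = 2√(2721 × 234) = 1596 N·s/m, so ζ = c/c_c = 103/1596 = 0.06454.
ω_d = ω_n√(1 − ζ²) = 3.410 × √(1 − 0.00417) = 3.403 rad/s.
T_d = 2π/ω_d = 1.846 s.

1.85 s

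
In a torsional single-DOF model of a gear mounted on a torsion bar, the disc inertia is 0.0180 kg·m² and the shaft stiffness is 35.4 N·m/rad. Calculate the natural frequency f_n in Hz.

7.06 Hz

ω_n = √(k_t/J) = √(35.4/0.0180) = √1967 = 44.35 rad/s.
f_n = ω_n/(2π) = 44.35/6.283 = 7.058 Hz.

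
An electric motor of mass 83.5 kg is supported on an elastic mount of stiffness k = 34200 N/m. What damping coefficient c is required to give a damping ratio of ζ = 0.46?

1550 N·s/m

c_c = 2√(k·m) = 2√(34200 × 83.5) = 3380 N·s/m.
c = ζ·c_c = 0.46 × 3380 = 1555 N·s/m.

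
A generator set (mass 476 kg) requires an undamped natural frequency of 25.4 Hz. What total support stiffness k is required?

ω_n = 2πf_n = 2π × 25.4 = 159.6 rad/s.
k = m·ω_n² = 476 × 159.6² = 476 × 25470 = 12120000 N/m.

12100000 N/m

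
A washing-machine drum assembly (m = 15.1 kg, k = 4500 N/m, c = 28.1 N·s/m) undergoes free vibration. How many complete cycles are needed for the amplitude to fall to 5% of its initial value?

9 cycles

ζ = c/(2√(km)) = 28.1/(2√(4500 × 15.1)) = 28.1/521.3 = 0.05390.
Logarithmic decrement δ = 2πζ/√(1 − ζ²) = 2π × 0.05390/√(1 − 0.00291) = 0.3392.
x_n/x₀ = e^(−nδ) ≤ 0.05; take ln: n ≥ ln(1/0.05)/δ = 2.996/0.3392 = 8.833.
So 9 complete cycles are required.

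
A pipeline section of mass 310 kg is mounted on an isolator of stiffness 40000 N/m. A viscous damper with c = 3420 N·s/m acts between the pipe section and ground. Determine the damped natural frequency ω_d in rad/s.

9.93 rad/s

ω_n = √(k/m) = √(40000/310) = 11.36 rad/s.
Critical damping c_c = 2√(k·m) = 2√(40000 × 310) = 7043 N·s/m, so ζ = c/c_c = 3420/7043 = 0.4856.
ω_d = ω_n√(1 − ζ²) = 11.36 × √(1 − 0.236) = 9.930 rad/s.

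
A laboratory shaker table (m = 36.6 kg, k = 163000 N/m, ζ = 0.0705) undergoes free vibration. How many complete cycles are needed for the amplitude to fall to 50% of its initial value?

2 cycles

Logarithmic decrement δ = 2πζ/√(1 − ζ²) = 2π × 0.07050/√(1 − 0.00497) = 0.4441.
x_n/x₀ = e^(−nδ) ≤ 0.5; take ln: n ≥ ln(1/0.5)/δ = 0.6931/0.4441 = 1.561.
So 2 complete cycles are required.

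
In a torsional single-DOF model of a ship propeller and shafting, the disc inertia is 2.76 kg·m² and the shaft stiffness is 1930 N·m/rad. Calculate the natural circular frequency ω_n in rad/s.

26.4 rad/s

ω_n = √(k_t/J) = √(1930/2.76) = √699.3 = 26.44 rad/s.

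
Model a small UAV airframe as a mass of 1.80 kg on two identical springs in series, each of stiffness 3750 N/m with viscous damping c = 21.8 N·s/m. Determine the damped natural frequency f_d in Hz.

Series springs: 1/k_eq = 2/3750, so k_eq = 3750/2 = 1875 N/m.
ω_n = √(k_eq/m) = √(1875/1.80) = 32.27 rad/s.
Critical damping c_c = 2√(k_eq·m) = 2√(1875 × 1.80) = 116.2 N·s/m, so ζ = c/c_c = 21.8/116.2 = 0.1876.
ω_d = ω_n√(1 − ζ²) = 32.27 × √(1 − 0.0352) = 31.70 rad/s.
f_d = ω_d/(2π) = 5.045 Hz.

5.05 Hz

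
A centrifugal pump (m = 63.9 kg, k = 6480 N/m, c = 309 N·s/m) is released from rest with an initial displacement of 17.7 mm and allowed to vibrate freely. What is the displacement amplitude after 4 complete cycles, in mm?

0.0353 mm

ζ = c/(2√(km)) = 309/(2√(6480 × 63.9)) = 309/1287 = 0.2401.
Logarithmic decrement δ = 2πζ/√(1 − ζ²) = 2π × 0.2401/√(1 − 0.0576) = 1.554.
After n cycles, x_n/x₀ = e^(−nδ), so x_4 = 17.7 × e^(−4 × 1.554) = 17.7 × 0.001997 = 0.03534 mm.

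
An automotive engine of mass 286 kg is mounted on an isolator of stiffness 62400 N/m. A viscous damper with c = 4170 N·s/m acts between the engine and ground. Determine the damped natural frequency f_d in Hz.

2.04 Hz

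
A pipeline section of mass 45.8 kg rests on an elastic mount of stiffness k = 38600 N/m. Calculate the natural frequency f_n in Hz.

ω_n = √(k/m) = √(38600/45.8) = √842.8 = 29.03 rad/s.
f_n = ω_n/(2π) = 29.03/6.283 = 4.620 Hz.

4.62 Hz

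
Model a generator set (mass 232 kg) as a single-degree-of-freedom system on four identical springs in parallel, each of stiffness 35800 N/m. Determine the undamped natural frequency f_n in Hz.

Parallel springs add: k_eq = 4 × 35800 = 143200 N/m.
ω_n = √(k_eq/m) = √(143200/232) = √617.2 = 24.84 rad/s.
f_n = ω_n/(2π) = 24.84/6.283 = 3.954 Hz.

3.95 Hz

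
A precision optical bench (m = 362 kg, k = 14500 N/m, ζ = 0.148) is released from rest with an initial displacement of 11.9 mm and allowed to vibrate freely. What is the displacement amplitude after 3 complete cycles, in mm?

Logarithmic decrement δ = 2πζ/√(1 − ζ²) = 2π × 0.1480/√(1 − 0.0219) = 0.9403.
After n cycles, x_n/x₀ = e^(−nδ), so x_3 = 11.9 × e^(−3 × 0.9403) = 11.9 × 0.05956 = 0.7087 mm.

0.709 mm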